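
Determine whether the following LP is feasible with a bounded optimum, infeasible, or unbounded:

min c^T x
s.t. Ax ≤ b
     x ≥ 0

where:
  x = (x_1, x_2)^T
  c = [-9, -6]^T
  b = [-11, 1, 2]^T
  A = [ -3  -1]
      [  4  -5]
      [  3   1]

Infeasible (no feasible solution exists)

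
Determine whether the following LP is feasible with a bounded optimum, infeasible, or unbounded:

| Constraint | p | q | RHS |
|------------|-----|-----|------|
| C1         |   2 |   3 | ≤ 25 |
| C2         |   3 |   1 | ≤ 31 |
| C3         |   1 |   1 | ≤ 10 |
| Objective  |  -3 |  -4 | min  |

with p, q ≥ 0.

Feasible with a bounded optimal solution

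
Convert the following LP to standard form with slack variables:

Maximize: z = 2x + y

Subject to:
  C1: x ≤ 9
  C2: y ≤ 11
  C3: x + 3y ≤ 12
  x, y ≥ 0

max z = 2x + y

s.t.
  x + s1 = 9
  y + s2 = 11
  x + 3y + s3 = 12
  x, y, s1, s2, s3 ≥ 0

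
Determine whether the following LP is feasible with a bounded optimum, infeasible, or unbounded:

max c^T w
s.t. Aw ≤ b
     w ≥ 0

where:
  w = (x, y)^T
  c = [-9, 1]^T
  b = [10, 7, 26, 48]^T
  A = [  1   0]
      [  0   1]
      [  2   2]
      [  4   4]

Feasible with a bounded optimal solution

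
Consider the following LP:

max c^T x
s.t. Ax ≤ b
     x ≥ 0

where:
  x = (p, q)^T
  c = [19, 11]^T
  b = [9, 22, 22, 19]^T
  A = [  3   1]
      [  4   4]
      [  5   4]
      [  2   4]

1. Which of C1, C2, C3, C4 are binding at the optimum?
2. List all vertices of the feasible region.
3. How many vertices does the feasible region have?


1. C1, C3
2. (0, 0), (3, 0), (2, 3), (1, 4.25), (0, 4.75)
3. 5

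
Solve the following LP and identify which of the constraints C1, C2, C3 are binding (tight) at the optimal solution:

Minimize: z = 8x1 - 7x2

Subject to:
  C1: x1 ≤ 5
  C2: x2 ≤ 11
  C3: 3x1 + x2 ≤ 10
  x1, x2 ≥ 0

At x1 = 0, x2 = 10, compute slack b - a·x for each constraint:
  C1: 5 − 0 = 5  (slack)
  C2: 11 − 10 = 1  (slack)
  C3: 10 − 10 = 0  (binding)

Optimal: x1 = 0, x2 = 10
Binding: C3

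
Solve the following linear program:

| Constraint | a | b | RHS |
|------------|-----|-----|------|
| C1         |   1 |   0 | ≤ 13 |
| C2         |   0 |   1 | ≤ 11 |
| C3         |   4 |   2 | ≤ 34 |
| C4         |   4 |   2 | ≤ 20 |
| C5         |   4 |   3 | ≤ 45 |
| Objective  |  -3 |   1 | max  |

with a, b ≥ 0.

Evaluate the objective at each vertex of the feasible region:
  z(0, 0) = 0
  z(5, 0) = -15
  z(0, 10) = 10  ←
The maximum is at a = 0, b = 10.

a = 0, b = 10, z = 10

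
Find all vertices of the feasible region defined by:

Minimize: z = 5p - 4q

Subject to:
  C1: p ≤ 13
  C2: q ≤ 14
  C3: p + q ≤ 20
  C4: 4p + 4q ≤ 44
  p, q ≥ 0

(0, 0), (11, 0), (0, 11)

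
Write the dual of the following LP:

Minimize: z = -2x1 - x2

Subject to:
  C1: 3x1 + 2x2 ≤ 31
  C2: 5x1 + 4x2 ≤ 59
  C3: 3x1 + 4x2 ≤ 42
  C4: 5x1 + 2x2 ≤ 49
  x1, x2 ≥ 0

Primal min cᵀx s.t. Ax ≤ b, x ≥ 0  →  Dual max −bᵀy s.t. Aᵀy ≥ −c, y ≥ 0.

Maximize: z = -31y1 - 59y2 - 42y3 - 49y4

Subject to:
  3y1 + 5y2 + 3y3 + 5y4 ≥ 2
  2y1 + 4y2 + 4y3 + 2y4 ≥ 1
  y1, y2, y3, y4 ≥ 0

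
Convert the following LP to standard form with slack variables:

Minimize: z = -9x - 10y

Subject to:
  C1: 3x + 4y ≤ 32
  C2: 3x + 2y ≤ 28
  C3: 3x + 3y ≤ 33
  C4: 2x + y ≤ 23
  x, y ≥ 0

min z = -9x - 10y

s.t.
  3x + 4y + s1 = 32
  3x + 2y + s2 = 28
  3x + 3y + s3 = 33
  2x + y + s4 = 23
  x, y, s1, s2, s3, s4 ≥ 0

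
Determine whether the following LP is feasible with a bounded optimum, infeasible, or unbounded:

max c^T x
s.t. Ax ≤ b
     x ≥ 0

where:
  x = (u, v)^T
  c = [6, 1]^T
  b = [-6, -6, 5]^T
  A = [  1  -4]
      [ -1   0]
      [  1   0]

Infeasible (no feasible solution exists)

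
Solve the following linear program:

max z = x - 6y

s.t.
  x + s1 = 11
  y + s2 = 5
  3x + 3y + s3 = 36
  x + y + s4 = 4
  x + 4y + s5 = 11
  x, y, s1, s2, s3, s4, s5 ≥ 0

Evaluate the objective at each vertex of the feasible region:
  z(0, 0) = 0
  z(4, 0) = 4  ←
  z(1.667, 2.333) = -12.33
  z(0, 2.75) = -16.5
The maximum is at x = 4, y = 0.

x = 4, y = 0, z = 4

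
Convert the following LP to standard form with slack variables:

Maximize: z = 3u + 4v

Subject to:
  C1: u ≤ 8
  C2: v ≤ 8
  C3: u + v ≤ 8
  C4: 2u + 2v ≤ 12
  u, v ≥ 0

max z = 3u + 4v

s.t.
  u + s1 = 8
  v + s2 = 8
  u + v + s3 = 8
  2u + 2v + s4 = 12
  u, v, s1, s2, s3, s4 ≥ 0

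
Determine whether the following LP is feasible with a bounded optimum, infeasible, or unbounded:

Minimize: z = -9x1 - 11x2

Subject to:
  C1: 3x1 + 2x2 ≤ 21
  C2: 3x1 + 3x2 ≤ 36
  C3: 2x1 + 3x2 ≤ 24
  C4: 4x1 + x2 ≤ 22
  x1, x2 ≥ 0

Feasible with a bounded optimal solution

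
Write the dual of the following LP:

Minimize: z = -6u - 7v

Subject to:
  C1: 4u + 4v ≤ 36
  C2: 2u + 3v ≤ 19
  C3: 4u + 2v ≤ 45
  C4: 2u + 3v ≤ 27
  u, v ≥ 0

Primal min cᵀx s.t. Ax ≤ b, x ≥ 0  →  Dual max −bᵀy s.t. Aᵀy ≥ −c, y ≥ 0.

Maximize: z = -36y1 - 19y2 - 45y3 - 27y4

Subject to:
  4y1 + 2y2 + 4y3 + 2y4 ≥ 6
  4y1 + 3y2 + 2y3 + 3y4 ≥ 7
  y1, y2, y3, y4 ≥ 0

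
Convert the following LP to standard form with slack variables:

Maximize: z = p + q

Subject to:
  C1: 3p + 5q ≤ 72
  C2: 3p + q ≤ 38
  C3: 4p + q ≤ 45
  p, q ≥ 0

max z = p + q

s.t.
  3p + 5q + s1 = 72
  3p + q + s2 = 38
  4p + q + s3 = 45
  p, q, s1, s2, s3 ≥ 0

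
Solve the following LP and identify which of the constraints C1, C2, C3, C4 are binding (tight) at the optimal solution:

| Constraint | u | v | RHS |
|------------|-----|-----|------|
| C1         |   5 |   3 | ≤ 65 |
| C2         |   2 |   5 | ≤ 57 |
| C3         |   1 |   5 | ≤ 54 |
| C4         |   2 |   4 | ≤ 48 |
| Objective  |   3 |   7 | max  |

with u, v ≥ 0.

At u = 6, v = 9, compute slack b - a·x for each constraint:
  C1: 65 − 57 = 8  (slack)
  C2: 57 − 57 = 0  (binding)
  C3: 54 − 51 = 3  (slack)
  C4: 48 − 48 = 0  (binding)

Optimal: u = 6, v = 9
Binding: C2, C4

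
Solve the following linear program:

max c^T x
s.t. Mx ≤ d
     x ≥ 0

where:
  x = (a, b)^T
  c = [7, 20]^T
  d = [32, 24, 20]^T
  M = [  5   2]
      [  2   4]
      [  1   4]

Evaluate the objective at each vertex of the feasible region:
  z(0, 0) = 0
  z(6.4, 0) = 44.8
  z(5, 3.5) = 105
  z(4, 4) = 108  ←
  z(0, 5) = 100
The maximum is at a = 4, b = 4.

a = 4, b = 4, z = 108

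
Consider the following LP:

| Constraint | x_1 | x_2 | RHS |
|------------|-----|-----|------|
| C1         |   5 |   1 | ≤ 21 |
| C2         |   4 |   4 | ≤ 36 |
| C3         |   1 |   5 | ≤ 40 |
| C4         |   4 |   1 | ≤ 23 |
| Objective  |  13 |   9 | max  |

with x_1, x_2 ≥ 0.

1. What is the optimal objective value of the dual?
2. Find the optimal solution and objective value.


1. 93
2. x_1 = 3, x_2 = 6, z = 93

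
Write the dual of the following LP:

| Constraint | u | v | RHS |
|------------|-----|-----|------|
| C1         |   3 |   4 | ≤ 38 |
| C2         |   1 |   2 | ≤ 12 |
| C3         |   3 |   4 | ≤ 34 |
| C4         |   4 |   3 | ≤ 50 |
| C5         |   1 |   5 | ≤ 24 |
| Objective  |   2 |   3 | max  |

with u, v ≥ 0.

Primal max cᵀx s.t. Ax ≤ b, x ≥ 0  →  Dual min bᵀy s.t. Aᵀy ≥ c, y ≥ 0.

Minimize: z = 38y1 + 12y2 + 34y3 + 50y4 + 24y5

Subject to:
  3y1 + y2 + 3y3 + 4y4 + y5 ≥ 2
  4y1 + 2y2 + 4y3 + 3y4 + 5y5 ≥ 3
  y1, y2, y3, y4, y5 ≥ 0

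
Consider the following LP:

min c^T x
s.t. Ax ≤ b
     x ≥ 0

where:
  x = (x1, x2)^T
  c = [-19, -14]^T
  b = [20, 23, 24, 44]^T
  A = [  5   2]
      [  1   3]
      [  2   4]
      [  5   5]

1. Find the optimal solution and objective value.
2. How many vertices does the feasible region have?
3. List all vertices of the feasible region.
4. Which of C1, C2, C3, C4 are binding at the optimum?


1. x1 = 2, x2 = 5, z = -108
2. 4
3. (0, 0), (4, 0), (2, 5), (0, 6)
4. C1, C3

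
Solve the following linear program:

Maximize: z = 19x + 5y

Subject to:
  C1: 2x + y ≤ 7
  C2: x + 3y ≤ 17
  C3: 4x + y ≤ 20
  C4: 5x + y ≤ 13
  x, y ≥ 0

Evaluate the objective at each vertex of the feasible region:
  z(0, 0) = 0
  z(2.6, 0) = 49.4
  z(2, 3) = 53  ←
  z(0.8, 5.4) = 42.2
  z(0, 5.667) = 28.33
The maximum is at x = 2, y = 3.

x = 2, y = 3, z = 53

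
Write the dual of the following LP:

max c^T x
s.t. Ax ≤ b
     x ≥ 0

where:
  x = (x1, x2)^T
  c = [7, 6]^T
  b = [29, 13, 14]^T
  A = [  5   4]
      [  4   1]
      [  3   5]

Primal max cᵀx s.t. Ax ≤ b, x ≥ 0  →  Dual min bᵀy s.t. Aᵀy ≥ c, y ≥ 0.

Minimize: z = 29y1 + 13y2 + 14y3

Subject to:
  5y1 + 4y2 + 3y3 ≥ 7
  4y1 + y2 + 5y3 ≥ 6
  y1, y2, y3 ≥ 0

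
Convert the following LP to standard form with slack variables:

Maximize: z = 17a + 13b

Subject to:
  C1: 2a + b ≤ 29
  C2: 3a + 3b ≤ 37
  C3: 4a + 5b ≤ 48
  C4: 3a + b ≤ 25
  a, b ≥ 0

max z = 17a + 13b

s.t.
  2a + b + s1 = 29
  3a + 3b + s2 = 37
  4a + 5b + s3 = 48
  3a + b + s4 = 25
  a, b, s1, s2, s3, s4 ≥ 0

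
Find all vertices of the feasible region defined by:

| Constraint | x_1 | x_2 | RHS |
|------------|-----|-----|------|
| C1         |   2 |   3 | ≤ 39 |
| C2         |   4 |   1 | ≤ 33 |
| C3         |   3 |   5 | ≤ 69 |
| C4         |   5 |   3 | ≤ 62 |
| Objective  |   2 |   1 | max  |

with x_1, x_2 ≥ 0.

(0, 0), (8.25, 0), (6, 9), (0, 13)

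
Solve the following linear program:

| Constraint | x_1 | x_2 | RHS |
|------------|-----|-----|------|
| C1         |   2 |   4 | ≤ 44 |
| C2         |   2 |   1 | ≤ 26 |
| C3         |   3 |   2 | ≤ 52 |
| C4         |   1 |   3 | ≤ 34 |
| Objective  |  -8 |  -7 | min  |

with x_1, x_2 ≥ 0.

Evaluate the objective at each vertex of the feasible region:
  z(0, 0) = 0
  z(13, 0) = -104
  z(10, 6) = -122  ←
  z(0, 11) = -77
The minimum is at x_1 = 10, x_2 = 6.

x_1 = 10, x_2 = 6, z = -122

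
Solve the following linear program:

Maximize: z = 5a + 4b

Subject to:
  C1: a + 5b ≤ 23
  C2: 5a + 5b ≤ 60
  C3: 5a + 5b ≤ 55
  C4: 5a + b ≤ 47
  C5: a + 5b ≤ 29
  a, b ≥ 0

Evaluate the objective at each vertex of the feasible region:
  z(0, 0) = 0
  z(9.4, 0) = 47
  z(9, 2) = 53  ←
  z(8, 3) = 52
  z(0, 4.6) = 18.4
The maximum is at a = 9, b = 2.

a = 9, b = 2, z = 53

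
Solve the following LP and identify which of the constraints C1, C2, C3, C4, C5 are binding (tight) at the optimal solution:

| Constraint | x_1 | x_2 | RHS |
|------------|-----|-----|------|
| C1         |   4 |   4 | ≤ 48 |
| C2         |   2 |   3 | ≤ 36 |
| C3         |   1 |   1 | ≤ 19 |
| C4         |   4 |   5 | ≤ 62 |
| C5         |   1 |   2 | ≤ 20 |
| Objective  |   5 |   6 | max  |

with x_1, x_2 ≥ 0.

At x_1 = 4, x_2 = 8, compute slack b - a·x for each constraint:
  C1: 48 − 48 = 0  (binding)
  C2: 36 − 32 = 4  (slack)
  C3: 19 − 12 = 7  (slack)
  C4: 62 − 56 = 6  (slack)
  C5: 20 − 20 = 0  (binding)

Optimal: x_1 = 4, x_2 = 8
Binding: C1, C5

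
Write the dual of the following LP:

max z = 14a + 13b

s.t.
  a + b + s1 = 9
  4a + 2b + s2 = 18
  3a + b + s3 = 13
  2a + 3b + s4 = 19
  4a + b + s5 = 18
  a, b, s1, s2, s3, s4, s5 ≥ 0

Primal max cᵀx s.t. Ax ≤ b, x ≥ 0  →  Dual min bᵀy s.t. Aᵀy ≥ c, y ≥ 0.

Minimize: z = 9y1 + 18y2 + 13y3 + 19y4 + 18y5

Subject to:
  y1 + 4y2 + 3y3 + 2y4 + 4y5 ≥ 14
  y1 + 2y2 + y3 + 3y4 + y5 ≥ 13
  y1, y2, y3, y4, y5 ≥ 0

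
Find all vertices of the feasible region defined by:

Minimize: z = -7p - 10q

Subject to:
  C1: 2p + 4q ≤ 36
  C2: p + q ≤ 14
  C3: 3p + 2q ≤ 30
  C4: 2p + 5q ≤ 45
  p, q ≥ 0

(0, 0), (10, 0), (6, 6), (0, 9)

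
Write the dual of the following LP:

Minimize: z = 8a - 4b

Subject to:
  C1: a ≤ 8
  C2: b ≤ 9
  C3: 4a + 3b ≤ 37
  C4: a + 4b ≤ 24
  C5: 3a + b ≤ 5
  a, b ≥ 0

Primal min cᵀx s.t. Ax ≤ b, x ≥ 0  →  Dual max −bᵀy s.t. Aᵀy ≥ −c, y ≥ 0.

Maximize: z = -8y1 - 9y2 - 37y3 - 24y4 - 5y5

Subject to:
  y1 + 4y3 + y4 + 3y5 ≥ -8
  y2 + 3y3 + 4y4 + y5 ≥ 4
  y1, y2, y3, y4, y5 ≥ 0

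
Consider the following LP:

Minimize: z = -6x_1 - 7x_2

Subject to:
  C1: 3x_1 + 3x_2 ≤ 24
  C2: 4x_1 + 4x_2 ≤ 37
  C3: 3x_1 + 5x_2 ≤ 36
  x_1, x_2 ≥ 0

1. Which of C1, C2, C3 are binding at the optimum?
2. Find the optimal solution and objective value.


1. C1, C3
2. x_1 = 2, x_2 = 6, z = -54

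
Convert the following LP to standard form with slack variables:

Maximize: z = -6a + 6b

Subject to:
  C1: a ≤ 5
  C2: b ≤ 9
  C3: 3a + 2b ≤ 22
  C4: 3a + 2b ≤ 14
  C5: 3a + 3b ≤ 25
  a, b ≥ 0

max z = -6a + 6b

s.t.
  a + s1 = 5
  b + s2 = 9
  3a + 2b + s3 = 22
  3a + 2b + s4 = 14
  3a + 3b + s5 = 25
  a, b, s1, s2, s3, s4, s5 ≥ 0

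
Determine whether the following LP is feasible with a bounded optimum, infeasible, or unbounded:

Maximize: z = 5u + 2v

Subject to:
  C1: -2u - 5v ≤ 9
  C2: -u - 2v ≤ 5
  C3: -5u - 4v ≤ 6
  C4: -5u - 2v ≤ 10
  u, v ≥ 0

Unbounded (objective can increase without bound)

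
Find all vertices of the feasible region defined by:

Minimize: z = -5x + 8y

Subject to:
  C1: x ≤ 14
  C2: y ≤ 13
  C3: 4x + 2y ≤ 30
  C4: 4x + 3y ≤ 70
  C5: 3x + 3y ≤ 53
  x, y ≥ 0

(0, 0), (7.5, 0), (1, 13), (0, 13)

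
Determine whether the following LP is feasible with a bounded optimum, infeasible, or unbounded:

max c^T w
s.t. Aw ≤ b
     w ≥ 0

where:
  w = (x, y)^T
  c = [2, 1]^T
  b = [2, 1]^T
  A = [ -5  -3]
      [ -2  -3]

Unbounded (objective can increase without bound)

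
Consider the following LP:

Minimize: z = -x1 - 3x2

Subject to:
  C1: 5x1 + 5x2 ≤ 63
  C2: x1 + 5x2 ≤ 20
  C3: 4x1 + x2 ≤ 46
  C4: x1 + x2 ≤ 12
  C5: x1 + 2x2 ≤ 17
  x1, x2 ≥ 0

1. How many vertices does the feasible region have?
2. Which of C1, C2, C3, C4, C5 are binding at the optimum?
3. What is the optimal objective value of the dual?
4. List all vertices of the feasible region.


1. 5
2. C2, C4
3. -16
4. (0, 0), (11.5, 0), (11.33, 0.6667), (10, 2), (0, 4)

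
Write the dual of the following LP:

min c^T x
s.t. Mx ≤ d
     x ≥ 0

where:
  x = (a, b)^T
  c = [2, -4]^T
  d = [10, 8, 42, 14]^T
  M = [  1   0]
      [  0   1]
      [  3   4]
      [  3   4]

Primal min cᵀx s.t. Ax ≤ b, x ≥ 0  →  Dual max −bᵀy s.t. Aᵀy ≥ −c, y ≥ 0.

Maximize: z = -10y1 - 8y2 - 42y3 - 14y4

Subject to:
  y1 + 3y3 + 3y4 ≥ -2
  y2 + 4y3 + 4y4 ≥ 4
  y1, y2, y3, y4 ≥ 0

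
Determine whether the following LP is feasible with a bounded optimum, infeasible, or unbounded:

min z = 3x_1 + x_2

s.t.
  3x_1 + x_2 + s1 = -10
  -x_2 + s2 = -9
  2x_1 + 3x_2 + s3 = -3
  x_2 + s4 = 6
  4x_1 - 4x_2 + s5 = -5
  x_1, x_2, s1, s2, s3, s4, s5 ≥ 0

Infeasible (no feasible solution exists)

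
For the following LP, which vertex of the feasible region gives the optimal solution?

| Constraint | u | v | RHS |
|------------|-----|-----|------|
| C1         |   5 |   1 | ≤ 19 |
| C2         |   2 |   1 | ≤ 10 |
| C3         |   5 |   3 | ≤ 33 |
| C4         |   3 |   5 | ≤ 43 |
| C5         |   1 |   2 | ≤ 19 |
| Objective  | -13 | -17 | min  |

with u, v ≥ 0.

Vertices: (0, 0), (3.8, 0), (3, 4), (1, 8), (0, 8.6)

Evaluate the objective at each vertex of the feasible region:
  z(0, 0) = 0
  z(3.8, 0) = -49.4
  z(3, 4) = -107
  z(1, 8) = -149  ←
  z(0, 8.6) = -146.2
The minimum is at u = 1, v = 8.

(1, 8)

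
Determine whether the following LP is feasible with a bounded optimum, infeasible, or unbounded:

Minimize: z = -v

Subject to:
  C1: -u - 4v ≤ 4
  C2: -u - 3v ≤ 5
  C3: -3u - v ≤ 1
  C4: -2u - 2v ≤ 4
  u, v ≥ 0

Unbounded (objective can decrease without bound)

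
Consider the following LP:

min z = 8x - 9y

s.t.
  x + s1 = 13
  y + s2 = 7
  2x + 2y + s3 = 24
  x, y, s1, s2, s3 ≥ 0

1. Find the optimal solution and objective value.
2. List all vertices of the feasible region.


1. x = 0, y = 7, z = -63
2. (0, 0), (12, 0), (5, 7), (0, 7)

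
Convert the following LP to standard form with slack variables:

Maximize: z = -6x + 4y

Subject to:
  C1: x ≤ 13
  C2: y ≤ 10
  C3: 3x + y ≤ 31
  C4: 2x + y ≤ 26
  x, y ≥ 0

max z = -6x + 4y

s.t.
  x + s1 = 13
  y + s2 = 10
  3x + y + s3 = 31
  2x + y + s4 = 26
  x, y, s1, s2, s3, s4 ≥ 0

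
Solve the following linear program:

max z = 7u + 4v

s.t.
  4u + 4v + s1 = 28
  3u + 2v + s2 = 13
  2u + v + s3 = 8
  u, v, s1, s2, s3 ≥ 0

Evaluate the objective at each vertex of the feasible region:
  z(0, 0) = 0
  z(4, 0) = 28
  z(3, 2) = 29  ←
  z(0, 6.5) = 26
The maximum is at u = 3, v = 2.

u = 3, v = 2, z = 29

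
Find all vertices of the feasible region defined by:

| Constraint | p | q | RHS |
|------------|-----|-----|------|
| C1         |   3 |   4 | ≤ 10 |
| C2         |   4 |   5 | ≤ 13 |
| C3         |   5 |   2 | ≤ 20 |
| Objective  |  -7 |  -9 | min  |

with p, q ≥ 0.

(0, 0), (3.25, 0), (2, 1), (0, 2.5)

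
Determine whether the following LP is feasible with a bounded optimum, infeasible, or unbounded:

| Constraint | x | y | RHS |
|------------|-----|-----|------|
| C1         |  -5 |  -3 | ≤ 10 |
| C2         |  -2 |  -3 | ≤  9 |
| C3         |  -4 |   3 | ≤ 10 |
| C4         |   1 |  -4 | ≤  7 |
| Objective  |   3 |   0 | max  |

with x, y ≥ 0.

Unbounded (objective can increase without bound)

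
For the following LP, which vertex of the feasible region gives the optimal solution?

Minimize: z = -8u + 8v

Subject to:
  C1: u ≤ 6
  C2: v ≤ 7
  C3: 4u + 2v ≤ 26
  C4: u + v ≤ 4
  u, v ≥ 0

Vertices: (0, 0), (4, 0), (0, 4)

Evaluate the objective at each vertex of the feasible region:
  z(0, 0) = 0
  z(4, 0) = -32  ←
  z(0, 4) = 32
The minimum is at u = 4, v = 0.

(4, 0)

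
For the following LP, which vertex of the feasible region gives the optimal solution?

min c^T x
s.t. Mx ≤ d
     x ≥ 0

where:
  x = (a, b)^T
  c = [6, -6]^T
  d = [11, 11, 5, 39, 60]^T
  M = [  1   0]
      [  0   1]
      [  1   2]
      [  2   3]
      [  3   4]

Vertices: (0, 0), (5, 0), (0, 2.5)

Evaluate the objective at each vertex of the feasible region:
  z(0, 0) = 0
  z(5, 0) = 30
  z(0, 2.5) = -15  ←
The minimum is at a = 0, b = 2.5.

(0, 2.5)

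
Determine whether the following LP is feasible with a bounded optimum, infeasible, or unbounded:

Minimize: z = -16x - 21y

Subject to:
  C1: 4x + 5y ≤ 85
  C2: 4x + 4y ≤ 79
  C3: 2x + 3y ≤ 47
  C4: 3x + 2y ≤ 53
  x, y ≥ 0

Feasible with a bounded optimal solution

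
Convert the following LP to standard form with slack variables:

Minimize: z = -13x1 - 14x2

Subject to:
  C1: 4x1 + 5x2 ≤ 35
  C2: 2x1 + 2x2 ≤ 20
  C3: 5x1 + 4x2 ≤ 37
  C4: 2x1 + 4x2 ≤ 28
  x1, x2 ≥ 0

min z = -13x1 - 14x2

s.t.
  4x1 + 5x2 + s1 = 35
  2x1 + 2x2 + s2 = 20
  5x1 + 4x2 + s3 = 37
  2x1 + 4x2 + s4 = 28
  x1, x2, s1, s2, s3, s4 ≥ 0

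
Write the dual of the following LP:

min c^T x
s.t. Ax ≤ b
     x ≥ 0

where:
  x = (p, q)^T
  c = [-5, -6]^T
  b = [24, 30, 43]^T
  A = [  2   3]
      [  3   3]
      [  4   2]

Primal min cᵀx s.t. Ax ≤ b, x ≥ 0  →  Dual max −bᵀy s.t. Aᵀy ≥ −c, y ≥ 0.

Maximize: z = -24y1 - 30y2 - 43y3

Subject to:
  2y1 + 3y2 + 4y3 ≥ 5
  3y1 + 3y2 + 2y3 ≥ 6
  y1, y2, y3 ≥ 0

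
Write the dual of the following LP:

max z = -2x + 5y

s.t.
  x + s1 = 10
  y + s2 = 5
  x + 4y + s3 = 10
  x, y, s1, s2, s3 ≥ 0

Primal max cᵀx s.t. Ax ≤ b, x ≥ 0  →  Dual min bᵀy s.t. Aᵀy ≥ c, y ≥ 0.

Minimize: z = 10y1 + 5y2 + 10y3

Subject to:
  y1 + y3 ≥ -2
  y2 + 4y3 ≥ 5
  y1, y2, y3 ≥ 0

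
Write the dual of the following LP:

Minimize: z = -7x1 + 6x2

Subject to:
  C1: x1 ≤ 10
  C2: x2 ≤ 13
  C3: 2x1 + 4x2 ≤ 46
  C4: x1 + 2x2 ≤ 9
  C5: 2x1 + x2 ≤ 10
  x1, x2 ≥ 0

Primal min cᵀx s.t. Ax ≤ b, x ≥ 0  →  Dual max −bᵀy s.t. Aᵀy ≥ −c, y ≥ 0.

Maximize: z = -10y1 - 13y2 - 46y3 - 9y4 - 10y5

Subject to:
  y1 + 2y3 + y4 + 2y5 ≥ 7
  y2 + 4y3 + 2y4 + y5 ≥ -6
  y1, y2, y3, y4, y5 ≥ 0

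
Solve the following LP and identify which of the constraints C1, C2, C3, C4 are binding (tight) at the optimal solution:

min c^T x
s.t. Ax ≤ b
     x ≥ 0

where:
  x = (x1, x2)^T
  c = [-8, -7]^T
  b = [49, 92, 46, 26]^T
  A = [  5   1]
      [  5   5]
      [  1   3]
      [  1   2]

At x1 = 8, x2 = 9, compute slack b - a·x for each constraint:
  C1: 49 − 49 = 0  (binding)
  C2: 92 − 85 = 7  (slack)
  C3: 46 − 35 = 11  (slack)
  C4: 26 − 26 = 0  (binding)

Optimal: x1 = 8, x2 = 9
Binding: C1, C4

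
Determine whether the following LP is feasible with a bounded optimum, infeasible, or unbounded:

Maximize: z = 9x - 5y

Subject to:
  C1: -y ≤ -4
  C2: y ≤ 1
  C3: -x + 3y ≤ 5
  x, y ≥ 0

Infeasible (no feasible solution exists)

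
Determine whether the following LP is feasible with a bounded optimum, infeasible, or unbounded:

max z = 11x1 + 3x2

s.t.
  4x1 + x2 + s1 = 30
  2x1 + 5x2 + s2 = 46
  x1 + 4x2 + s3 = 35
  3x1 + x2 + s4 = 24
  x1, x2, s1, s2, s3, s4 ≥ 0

Feasible with a bounded optimal solution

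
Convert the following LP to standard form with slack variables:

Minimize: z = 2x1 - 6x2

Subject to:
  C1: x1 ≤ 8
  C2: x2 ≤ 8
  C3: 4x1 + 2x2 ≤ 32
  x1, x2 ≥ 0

min z = 2x1 - 6x2

s.t.
  x1 + s1 = 8
  x2 + s2 = 8
  4x1 + 2x2 + s3 = 32
  x1, x2, s1, s2, s3 ≥ 0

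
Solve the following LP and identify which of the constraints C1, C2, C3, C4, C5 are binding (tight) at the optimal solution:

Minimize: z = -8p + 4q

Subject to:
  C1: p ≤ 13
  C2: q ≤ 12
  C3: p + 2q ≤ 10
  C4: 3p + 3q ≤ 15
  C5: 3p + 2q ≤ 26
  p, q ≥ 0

At p = 5, q = 0, compute slack b - a·x for each constraint:
  C1: 13 − 5 = 8  (slack)
  C2: 12 − 0 = 12  (slack)
  C3: 10 − 5 = 5  (slack)
  C4: 15 − 15 = 0  (binding)
  C5: 26 − 15 = 11  (slack)

Optimal: p = 5, q = 0
Binding: C4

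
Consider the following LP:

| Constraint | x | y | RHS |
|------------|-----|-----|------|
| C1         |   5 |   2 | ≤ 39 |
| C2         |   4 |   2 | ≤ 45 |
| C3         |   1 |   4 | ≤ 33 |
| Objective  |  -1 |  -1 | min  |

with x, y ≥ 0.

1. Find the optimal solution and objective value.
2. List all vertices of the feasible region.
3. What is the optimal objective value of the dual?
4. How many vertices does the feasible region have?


1. x = 5, y = 7, z = -12
2. (0, 0), (7.8, 0), (5, 7), (0, 8.25)
3. -12
4. 4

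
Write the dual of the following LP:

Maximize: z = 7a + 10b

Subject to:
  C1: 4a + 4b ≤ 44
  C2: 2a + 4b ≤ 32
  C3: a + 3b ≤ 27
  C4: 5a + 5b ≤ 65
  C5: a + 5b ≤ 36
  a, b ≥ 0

Primal max cᵀx s.t. Ax ≤ b, x ≥ 0  →  Dual min bᵀy s.t. Aᵀy ≥ c, y ≥ 0.

Minimize: z = 44y1 + 32y2 + 27y3 + 65y4 + 36y5

Subject to:
  4y1 + 2y2 + y3 + 5y4 + y5 ≥ 7
  4y1 + 4y2 + 3y3 + 5y4 + 5y5 ≥ 10
  y1, y2, y3, y4, y5 ≥ 0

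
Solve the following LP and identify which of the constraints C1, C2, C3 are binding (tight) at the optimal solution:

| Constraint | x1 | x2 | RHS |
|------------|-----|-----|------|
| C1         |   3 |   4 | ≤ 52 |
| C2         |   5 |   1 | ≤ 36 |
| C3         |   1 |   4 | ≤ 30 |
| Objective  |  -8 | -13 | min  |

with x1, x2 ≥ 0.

At x1 = 6, x2 = 6, compute slack b - a·x for each constraint:
  C1: 52 − 42 = 10  (slack)
  C2: 36 − 36 = 0  (binding)
  C3: 30 − 30 = 0  (binding)

Optimal: x1 = 6, x2 = 6
Binding: C2, C3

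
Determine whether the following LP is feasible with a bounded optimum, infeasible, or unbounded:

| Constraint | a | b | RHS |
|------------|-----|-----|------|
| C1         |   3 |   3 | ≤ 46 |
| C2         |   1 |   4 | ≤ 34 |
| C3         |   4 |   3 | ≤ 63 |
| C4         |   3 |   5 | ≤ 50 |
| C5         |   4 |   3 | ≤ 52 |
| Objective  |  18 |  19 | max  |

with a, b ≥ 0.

Feasible with a bounded optimal solution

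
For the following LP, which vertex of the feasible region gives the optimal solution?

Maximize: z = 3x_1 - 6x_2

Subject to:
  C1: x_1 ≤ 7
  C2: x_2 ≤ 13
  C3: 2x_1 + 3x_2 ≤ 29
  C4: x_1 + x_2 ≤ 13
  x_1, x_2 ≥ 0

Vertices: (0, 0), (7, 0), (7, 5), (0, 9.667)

Evaluate the objective at each vertex of the feasible region:
  z(0, 0) = 0
  z(7, 0) = 21  ←
  z(7, 5) = -9
  z(0, 9.667) = -58
The maximum is at x_1 = 7, x_2 = 0.

(7, 0)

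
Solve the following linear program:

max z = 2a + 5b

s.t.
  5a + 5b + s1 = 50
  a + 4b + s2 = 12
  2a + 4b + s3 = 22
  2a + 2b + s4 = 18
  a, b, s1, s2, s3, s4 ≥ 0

Evaluate the objective at each vertex of the feasible region:
  z(0, 0) = 0
  z(9, 0) = 18
  z(8, 1) = 21  ←
  z(0, 3) = 15
The maximum is at a = 8, b = 1.

a = 8, b = 1, z = 21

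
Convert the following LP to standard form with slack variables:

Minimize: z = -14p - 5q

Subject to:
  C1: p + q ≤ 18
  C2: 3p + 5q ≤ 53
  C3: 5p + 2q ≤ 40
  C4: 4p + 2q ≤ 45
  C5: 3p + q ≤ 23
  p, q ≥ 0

min z = -14p - 5q

s.t.
  p + q + s1 = 18
  3p + 5q + s2 = 53
  5p + 2q + s3 = 40
  4p + 2q + s4 = 45
  3p + q + s5 = 23
  p, q, s1, s2, s3, s4, s5 ≥ 0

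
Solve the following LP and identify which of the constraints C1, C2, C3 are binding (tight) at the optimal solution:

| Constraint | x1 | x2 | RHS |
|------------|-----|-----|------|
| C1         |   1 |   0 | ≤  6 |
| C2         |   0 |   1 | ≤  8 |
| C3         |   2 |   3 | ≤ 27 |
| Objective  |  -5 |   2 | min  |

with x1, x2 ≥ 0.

At x1 = 6, x2 = 0, compute slack b - a·x for each constraint:
  C1: 6 − 6 = 0  (binding)
  C2: 8 − 0 = 8  (slack)
  C3: 27 − 12 = 15  (slack)

Optimal: x1 = 6, x2 = 0
Binding: C1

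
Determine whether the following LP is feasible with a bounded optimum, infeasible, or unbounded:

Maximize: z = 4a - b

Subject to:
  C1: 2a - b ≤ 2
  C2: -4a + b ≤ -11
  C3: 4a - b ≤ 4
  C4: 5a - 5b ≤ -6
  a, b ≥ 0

Infeasible (no feasible solution exists)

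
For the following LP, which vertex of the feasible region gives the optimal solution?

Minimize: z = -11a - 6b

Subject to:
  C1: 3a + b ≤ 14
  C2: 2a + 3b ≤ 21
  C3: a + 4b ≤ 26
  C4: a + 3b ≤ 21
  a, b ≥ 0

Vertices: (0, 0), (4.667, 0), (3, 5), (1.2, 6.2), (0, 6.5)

Evaluate the objective at each vertex of the feasible region:
  z(0, 0) = 0
  z(4.667, 0) = -51.33
  z(3, 5) = -63  ←
  z(1.2, 6.2) = -50.4
  z(0, 6.5) = -39
The minimum is at a = 3, b = 5.

(3, 5)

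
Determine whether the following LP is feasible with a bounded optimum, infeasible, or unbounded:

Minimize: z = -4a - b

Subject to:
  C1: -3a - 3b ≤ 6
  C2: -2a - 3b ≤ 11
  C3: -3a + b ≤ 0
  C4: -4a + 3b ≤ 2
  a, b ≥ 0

Unbounded (objective can decrease without bound)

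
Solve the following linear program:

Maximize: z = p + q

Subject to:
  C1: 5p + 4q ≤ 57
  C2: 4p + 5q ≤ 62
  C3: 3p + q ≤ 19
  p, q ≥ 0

Evaluate the objective at each vertex of the feasible region:
  z(0, 0) = 0
  z(6.333, 0) = 6.333
  z(3, 10) = 13  ←
  z(0, 12.4) = 12.4
The maximum is at p = 3, q = 10.

p = 3, q = 10, z = 13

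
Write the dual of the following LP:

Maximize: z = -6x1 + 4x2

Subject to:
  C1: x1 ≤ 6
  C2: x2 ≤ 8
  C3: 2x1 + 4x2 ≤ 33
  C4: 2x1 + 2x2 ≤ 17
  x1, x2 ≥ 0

Primal max cᵀx s.t. Ax ≤ b, x ≥ 0  →  Dual min bᵀy s.t. Aᵀy ≥ c, y ≥ 0.

Minimize: z = 6y1 + 8y2 + 33y3 + 17y4

Subject to:
  y1 + 2y3 + 2y4 ≥ -6
  y2 + 4y3 + 2y4 ≥ 4
  y1, y2, y3, y4 ≥ 0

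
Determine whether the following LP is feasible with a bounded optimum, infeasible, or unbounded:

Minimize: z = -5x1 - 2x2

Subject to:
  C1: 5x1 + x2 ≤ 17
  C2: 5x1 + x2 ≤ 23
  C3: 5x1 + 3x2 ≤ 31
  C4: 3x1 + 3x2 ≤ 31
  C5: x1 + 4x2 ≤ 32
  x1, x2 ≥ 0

Feasible with a bounded optimal solution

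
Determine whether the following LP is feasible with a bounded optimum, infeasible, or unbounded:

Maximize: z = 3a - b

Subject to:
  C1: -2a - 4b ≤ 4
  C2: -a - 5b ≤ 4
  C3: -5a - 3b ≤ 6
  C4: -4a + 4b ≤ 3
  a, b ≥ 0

Unbounded (objective can increase without bound)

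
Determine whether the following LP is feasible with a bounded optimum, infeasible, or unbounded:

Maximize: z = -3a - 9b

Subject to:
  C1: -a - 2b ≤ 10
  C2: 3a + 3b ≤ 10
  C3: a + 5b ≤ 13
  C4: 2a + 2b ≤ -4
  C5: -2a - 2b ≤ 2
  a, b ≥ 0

Infeasible (no feasible solution exists)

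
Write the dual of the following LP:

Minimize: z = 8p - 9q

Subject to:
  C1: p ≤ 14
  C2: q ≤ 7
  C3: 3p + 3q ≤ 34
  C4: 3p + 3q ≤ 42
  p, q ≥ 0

Primal min cᵀx s.t. Ax ≤ b, x ≥ 0  →  Dual max −bᵀy s.t. Aᵀy ≥ −c, y ≥ 0.

Maximize: z = -14y1 - 7y2 - 34y3 - 42y4

Subject to:
  y1 + 3y3 + 3y4 ≥ -8
  y2 + 3y3 + 3y4 ≥ 9
  y1, y2, y3, y4 ≥ 0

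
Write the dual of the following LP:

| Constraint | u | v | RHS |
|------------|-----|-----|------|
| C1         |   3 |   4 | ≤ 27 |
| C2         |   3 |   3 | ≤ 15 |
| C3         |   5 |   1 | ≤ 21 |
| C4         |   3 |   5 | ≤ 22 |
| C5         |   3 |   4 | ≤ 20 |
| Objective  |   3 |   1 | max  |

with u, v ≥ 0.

Primal max cᵀx s.t. Ax ≤ b, x ≥ 0  →  Dual min bᵀy s.t. Aᵀy ≥ c, y ≥ 0.

Minimize: z = 27y1 + 15y2 + 21y3 + 22y4 + 20y5

Subject to:
  3y1 + 3y2 + 5y3 + 3y4 + 3y5 ≥ 3
  4y1 + 3y2 + y3 + 5y4 + 4y5 ≥ 1
  y1, y2, y3, y4, y5 ≥ 0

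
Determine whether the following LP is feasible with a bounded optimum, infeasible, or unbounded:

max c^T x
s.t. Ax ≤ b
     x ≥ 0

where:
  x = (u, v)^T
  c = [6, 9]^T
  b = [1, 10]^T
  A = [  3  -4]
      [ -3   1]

Unbounded (objective can increase without bound)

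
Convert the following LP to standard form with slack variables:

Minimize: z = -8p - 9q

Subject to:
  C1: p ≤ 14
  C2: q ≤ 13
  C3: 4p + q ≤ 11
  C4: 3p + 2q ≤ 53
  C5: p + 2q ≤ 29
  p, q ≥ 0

min z = -8p - 9q

s.t.
  p + s1 = 14
  q + s2 = 13
  4p + q + s3 = 11
  3p + 2q + s4 = 53
  p + 2q + s5 = 29
  p, q, s1, s2, s3, s4, s5 ≥ 0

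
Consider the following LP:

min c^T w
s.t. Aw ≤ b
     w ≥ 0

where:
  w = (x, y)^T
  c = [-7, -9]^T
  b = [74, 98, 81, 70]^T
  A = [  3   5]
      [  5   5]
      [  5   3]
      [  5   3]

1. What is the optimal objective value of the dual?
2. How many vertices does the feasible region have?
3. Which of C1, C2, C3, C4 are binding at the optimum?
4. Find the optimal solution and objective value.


1. -146
2. 4
3. C1, C4
4. x = 8, y = 10, z = -146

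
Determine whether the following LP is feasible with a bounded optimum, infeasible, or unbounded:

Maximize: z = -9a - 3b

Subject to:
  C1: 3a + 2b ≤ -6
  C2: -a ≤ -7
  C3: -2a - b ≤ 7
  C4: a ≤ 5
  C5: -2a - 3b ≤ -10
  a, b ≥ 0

Infeasible (no feasible solution exists)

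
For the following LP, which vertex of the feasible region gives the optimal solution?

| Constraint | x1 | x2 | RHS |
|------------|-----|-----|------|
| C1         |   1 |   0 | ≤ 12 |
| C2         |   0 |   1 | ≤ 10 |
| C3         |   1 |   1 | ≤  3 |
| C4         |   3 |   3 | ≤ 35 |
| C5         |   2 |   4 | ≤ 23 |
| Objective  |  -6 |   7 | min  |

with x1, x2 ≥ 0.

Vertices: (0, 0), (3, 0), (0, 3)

Evaluate the objective at each vertex of the feasible region:
  z(0, 0) = 0
  z(3, 0) = -18  ←
  z(0, 3) = 21
The minimum is at x1 = 3, x2 = 0.

(3, 0)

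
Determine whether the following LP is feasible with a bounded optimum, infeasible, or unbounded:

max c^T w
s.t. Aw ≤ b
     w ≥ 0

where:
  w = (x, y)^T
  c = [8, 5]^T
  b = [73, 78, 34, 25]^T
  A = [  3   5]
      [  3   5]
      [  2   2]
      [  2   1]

Feasible with a bounded optimal solution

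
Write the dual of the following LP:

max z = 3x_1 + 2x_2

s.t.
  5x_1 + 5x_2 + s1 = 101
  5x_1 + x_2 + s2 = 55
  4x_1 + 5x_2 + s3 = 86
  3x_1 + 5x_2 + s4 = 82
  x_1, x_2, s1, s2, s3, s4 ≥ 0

Primal max cᵀx s.t. Ax ≤ b, x ≥ 0  →  Dual min bᵀy s.t. Aᵀy ≥ c, y ≥ 0.

Minimize: z = 101y1 + 55y2 + 86y3 + 82y4

Subject to:
  5y1 + 5y2 + 4y3 + 3y4 ≥ 3
  5y1 + y2 + 5y3 + 5y4 ≥ 2
  y1, y2, y3, y4 ≥ 0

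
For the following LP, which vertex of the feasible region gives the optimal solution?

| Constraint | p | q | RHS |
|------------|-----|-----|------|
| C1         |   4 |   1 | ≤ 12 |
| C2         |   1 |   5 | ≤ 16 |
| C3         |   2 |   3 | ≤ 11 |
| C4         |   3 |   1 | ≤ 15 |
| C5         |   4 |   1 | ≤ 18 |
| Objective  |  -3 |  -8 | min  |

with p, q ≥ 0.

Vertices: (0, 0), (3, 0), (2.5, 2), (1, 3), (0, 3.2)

Evaluate the objective at each vertex of the feasible region:
  z(0, 0) = 0
  z(3, 0) = -9
  z(2.5, 2) = -23.5
  z(1, 3) = -27  ←
  z(0, 3.2) = -25.6
The minimum is at p = 1, q = 3.

(1, 3)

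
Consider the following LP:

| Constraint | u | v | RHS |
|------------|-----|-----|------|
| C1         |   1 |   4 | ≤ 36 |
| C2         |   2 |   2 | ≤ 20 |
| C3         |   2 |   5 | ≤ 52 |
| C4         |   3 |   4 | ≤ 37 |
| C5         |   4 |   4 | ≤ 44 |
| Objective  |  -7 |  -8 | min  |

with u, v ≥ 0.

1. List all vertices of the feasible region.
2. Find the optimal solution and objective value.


1. (0, 0), (10, 0), (3, 7), (0.5, 8.875), (0, 9)
2. u = 3, v = 7, z = -77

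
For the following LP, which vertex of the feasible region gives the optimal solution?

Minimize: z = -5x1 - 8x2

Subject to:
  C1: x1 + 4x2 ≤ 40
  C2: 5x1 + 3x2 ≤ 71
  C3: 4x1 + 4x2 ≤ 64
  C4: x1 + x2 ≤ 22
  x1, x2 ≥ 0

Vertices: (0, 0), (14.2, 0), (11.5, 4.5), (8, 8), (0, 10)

Evaluate the objective at each vertex of the feasible region:
  z(0, 0) = 0
  z(14.2, 0) = -71
  z(11.5, 4.5) = -93.5
  z(8, 8) = -104  ←
  z(0, 10) = -80
The minimum is at x1 = 8, x2 = 8.

(8, 8)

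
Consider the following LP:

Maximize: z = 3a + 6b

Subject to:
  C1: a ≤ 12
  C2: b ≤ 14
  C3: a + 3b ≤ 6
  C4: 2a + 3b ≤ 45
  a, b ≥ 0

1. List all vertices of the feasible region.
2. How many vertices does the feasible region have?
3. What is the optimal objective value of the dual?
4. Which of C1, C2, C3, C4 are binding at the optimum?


1. (0, 0), (6, 0), (0, 2)
2. 3
3. 18
4. C3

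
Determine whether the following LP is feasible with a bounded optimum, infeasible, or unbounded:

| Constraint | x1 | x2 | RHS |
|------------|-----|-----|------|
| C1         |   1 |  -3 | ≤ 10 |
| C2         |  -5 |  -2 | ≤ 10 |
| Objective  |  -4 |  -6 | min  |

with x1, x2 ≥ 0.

Unbounded (objective can decrease without bound)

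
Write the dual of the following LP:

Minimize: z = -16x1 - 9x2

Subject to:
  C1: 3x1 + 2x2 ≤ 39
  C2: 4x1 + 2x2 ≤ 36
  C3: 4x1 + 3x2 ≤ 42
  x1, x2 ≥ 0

Primal min cᵀx s.t. Ax ≤ b, x ≥ 0  →  Dual max −bᵀy s.t. Aᵀy ≥ −c, y ≥ 0.

Maximize: z = -39y1 - 36y2 - 42y3

Subject to:
  3y1 + 4y2 + 4y3 ≥ 16
  2y1 + 2y2 + 3y3 ≥ 9
  y1, y2, y3 ≥ 0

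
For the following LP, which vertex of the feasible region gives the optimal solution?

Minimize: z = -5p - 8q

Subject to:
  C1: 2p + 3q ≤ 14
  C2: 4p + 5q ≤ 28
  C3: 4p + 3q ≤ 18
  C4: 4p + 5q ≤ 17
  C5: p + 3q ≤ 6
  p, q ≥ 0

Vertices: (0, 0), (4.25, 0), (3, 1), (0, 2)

Evaluate the objective at each vertex of the feasible region:
  z(0, 0) = 0
  z(4.25, 0) = -21.25
  z(3, 1) = -23  ←
  z(0, 2) = -16
The minimum is at p = 3, q = 1.

(3, 1)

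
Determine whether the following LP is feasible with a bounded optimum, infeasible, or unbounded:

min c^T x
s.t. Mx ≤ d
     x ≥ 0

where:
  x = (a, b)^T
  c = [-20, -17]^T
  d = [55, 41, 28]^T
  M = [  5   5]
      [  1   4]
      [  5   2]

Feasible with a bounded optimal solution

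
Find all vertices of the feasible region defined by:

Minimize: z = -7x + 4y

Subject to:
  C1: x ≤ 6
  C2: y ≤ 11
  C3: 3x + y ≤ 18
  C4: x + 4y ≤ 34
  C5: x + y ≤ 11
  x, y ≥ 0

(0, 0), (6, 0), (3.5, 7.5), (3.333, 7.667), (0, 8.5)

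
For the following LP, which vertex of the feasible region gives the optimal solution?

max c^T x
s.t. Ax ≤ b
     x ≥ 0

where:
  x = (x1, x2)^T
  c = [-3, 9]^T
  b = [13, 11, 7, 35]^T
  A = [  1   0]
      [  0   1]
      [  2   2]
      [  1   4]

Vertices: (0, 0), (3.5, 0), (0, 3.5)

Evaluate the objective at each vertex of the feasible region:
  z(0, 0) = 0
  z(3.5, 0) = -10.5
  z(0, 3.5) = 31.5  ←
The maximum is at x1 = 0, x2 = 3.5.

(0, 3.5)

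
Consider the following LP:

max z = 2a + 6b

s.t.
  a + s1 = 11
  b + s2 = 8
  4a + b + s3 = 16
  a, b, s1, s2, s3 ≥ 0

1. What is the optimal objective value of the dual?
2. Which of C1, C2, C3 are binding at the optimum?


1. 52
2. C2, C3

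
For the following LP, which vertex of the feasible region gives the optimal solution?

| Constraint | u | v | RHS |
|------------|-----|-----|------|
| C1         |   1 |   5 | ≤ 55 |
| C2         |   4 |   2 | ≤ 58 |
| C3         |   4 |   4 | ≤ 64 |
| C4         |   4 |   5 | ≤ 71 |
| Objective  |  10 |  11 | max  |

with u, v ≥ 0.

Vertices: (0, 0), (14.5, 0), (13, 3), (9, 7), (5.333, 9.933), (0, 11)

Evaluate the objective at each vertex of the feasible region:
  z(0, 0) = 0
  z(14.5, 0) = 145
  z(13, 3) = 163
  z(9, 7) = 167  ←
  z(5.333, 9.933) = 162.6
  z(0, 11) = 121
The maximum is at u = 9, v = 7.

(9, 7)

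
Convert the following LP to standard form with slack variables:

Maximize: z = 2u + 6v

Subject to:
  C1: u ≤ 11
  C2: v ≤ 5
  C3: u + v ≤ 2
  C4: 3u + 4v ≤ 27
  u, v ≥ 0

max z = 2u + 6v

s.t.
  u + s1 = 11
  v + s2 = 5
  u + v + s3 = 2
  3u + 4v + s4 = 27
  u, v, s1, s2, s3, s4 ≥ 0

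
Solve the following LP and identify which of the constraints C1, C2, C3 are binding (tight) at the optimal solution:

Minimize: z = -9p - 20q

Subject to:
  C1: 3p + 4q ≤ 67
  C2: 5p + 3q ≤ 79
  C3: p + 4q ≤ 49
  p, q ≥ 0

At p = 9, q = 10, compute slack b - a·x for each constraint:
  C1: 67 − 67 = 0  (binding)
  C2: 79 − 75 = 4  (slack)
  C3: 49 − 49 = 0  (binding)

Optimal: p = 9, q = 10
Binding: C1, C3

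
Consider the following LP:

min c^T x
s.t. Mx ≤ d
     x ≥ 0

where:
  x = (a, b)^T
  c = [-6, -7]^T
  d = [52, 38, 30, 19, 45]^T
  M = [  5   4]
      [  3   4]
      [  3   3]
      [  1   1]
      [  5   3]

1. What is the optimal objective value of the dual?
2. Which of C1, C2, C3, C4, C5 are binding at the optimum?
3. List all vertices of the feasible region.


1. -68
2. C2, C3
3. (0, 0), (9, 0), (7.5, 2.5), (2, 8), (0, 9.5)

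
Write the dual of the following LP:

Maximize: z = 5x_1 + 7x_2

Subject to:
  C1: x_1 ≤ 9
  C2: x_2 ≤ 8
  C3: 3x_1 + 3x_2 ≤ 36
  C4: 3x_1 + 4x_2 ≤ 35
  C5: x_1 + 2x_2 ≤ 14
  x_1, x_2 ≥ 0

Primal max cᵀx s.t. Ax ≤ b, x ≥ 0  →  Dual min bᵀy s.t. Aᵀy ≥ c, y ≥ 0.

Minimize: z = 9y1 + 8y2 + 36y3 + 35y4 + 14y5

Subject to:
  y1 + 3y3 + 3y4 + y5 ≥ 5
  y2 + 3y3 + 4y4 + 2y5 ≥ 7
  y1, y2, y3, y4, y5 ≥ 0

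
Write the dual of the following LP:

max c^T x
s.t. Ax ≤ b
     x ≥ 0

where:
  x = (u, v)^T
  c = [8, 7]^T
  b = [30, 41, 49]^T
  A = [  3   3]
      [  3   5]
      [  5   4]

Primal max cᵀx s.t. Ax ≤ b, x ≥ 0  →  Dual min bᵀy s.t. Aᵀy ≥ c, y ≥ 0.

Minimize: z = 30y1 + 41y2 + 49y3

Subject to:
  3y1 + 3y2 + 5y3 ≥ 8
  3y1 + 5y2 + 4y3 ≥ 7
  y1, y2, y3 ≥ 0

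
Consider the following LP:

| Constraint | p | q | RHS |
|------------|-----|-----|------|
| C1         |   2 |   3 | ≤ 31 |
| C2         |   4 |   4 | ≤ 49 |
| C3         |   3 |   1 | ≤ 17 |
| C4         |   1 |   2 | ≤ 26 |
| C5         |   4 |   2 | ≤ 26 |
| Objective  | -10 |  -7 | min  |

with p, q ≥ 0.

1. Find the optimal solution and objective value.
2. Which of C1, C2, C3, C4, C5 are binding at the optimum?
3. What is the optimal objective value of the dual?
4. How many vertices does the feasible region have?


1. p = 2, q = 9, z = -83
2. C1, C5
3. -83
4. 5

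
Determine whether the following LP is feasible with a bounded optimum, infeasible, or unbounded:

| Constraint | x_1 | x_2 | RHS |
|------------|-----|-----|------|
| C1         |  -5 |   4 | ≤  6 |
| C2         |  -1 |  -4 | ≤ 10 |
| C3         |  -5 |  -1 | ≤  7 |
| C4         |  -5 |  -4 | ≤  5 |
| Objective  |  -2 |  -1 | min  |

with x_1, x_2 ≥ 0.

Unbounded (objective can decrease without bound)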